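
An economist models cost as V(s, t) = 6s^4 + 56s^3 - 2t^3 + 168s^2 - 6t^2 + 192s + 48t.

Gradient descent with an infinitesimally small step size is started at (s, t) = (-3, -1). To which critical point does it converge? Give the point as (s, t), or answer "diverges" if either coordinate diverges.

V is separable, so gradient descent decouples: s follows -∂V/∂s, t follows -∂V/∂t.
∂V/∂s = 24(s + 1)(s + 2)(s + 4); at s=-3 this is 48, so s decreases.
∂V/∂t = -6(t - 2)(t + 4); at t=-1 this is 54, so t decreases.
s converges to its nearest critical value -4 (a local min of the s-part); t converges to -4. The iterate converges to (-4, -4).

(-4, -4)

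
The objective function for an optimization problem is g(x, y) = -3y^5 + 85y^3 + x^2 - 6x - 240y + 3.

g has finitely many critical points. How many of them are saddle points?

2

g separates as a function of x plus a function of y, so ∇g=0 decouples.
∂g/∂x = 2(x - 3) = 0 at x ∈ {3}; ∂g/∂y = -15(y - 4)(y - 1)(y + 1)(y + 4) = 0 at y ∈ {-4, -1, 1, 4}.
The Hessian is diagonal: diag(g_xx, g_yy). Second derivatives: g_xx(3)=2; g_yy(-4)=1800, g_yy(-1)=-450, g_yy(1)=450, g_yy(4)=-1800.
Saddle points occur where the two diagonal entries have opposite signs: (3, -1), (3, 4). Count: 2.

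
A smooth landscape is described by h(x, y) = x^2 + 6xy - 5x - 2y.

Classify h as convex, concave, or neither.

h is quadratic, so its Hessian is the constant matrix H = [[2, 6], [6, 0]].
det(H) = -36, tr(H) = 2.
det(H) < 0, so H is indefinite: neither convex nor concave.

neither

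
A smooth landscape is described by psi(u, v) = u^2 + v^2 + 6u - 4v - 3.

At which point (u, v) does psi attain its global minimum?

psi(u,v) separates as P(u) + Q(v) − 3, so its minimum is min P + min Q − 3.
P'(u) = 2u + 6 vanishes at u ∈ {-3}; Q'(v) = 2v - 4 vanishes at v ∈ {2}.
Local minima of P (where P''>0): P(-3)=-9. Local minima of Q: Q(2)=-4.
So the global minimum of psi is P(-3) + Q(2) − 3 = -9 − 4 − 3 = -16, attained at (-3, 2).

(-3, 2)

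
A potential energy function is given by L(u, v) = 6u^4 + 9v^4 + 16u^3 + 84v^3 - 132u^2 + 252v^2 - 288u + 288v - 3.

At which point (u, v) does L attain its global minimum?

(3, -4)

L(u,v) separates as P(u) + Q(v) − 3, so its minimum is min P + min Q − 3.
P'(u) = 24(u - 3)(u + 1)(u + 4) vanishes at u ∈ {-4, -1, 3}; Q'(v) = 36(v + 1)(v + 2)(v + 4) vanishes at v ∈ {-4, -2, -1}.
Local minima of P (where P''>0): P(-4)=-448, P(3)=-1134. Local minima of Q: Q(-4)=-192, Q(-1)=-111.
So the global minimum of L is P(3) + Q(-4) − 3 = -1134 − 192 − 3 = -1329, attained at (3, -4).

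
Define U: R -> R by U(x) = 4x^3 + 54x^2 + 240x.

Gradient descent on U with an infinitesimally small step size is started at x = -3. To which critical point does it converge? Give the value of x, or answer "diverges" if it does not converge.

-4

U'(x) = 12(x + 4)(x + 5), so U'(-3) = 24.
Gradient descent moves in the -U' direction, i.e. x is decreasing.
The nearest critical point in that direction is x = -4, where U'' = 12 > 0 (a local minimum). The iterate converges there.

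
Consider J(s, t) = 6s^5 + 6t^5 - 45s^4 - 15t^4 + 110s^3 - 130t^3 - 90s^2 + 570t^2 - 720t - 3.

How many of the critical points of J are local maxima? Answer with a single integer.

J separates as a function of s plus a function of t, so ∇J=0 decouples.
∂J/∂s = 30s(s - 3)(s - 2)(s - 1) = 0 at s ∈ {0, 1, 2, 3}; ∂J/∂t = 30(t - 3)(t - 2)(t - 1)(t + 4) = 0 at t ∈ {-4, 1, 2, 3}.
The Hessian is diagonal: diag(J_ss, J_tt). Second derivatives: J_ss(0)=-180, J_ss(1)=60, J_ss(2)=-60, J_ss(3)=180; J_tt(-4)=-6300, J_tt(1)=300, J_tt(2)=-180, J_tt(3)=420.
Local maxima occur where both diagonal entries negative: (0, -4), (0, 2), (2, -4), (2, 2). Count: 4.

4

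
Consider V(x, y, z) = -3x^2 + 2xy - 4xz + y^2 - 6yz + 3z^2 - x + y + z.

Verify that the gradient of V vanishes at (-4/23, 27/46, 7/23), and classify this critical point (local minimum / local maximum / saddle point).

∇V = (-6x + 2y - 4z - 1, 2x + 2y - 6z + 1, -4x - 6y + 6z + 1); substituting (-4/23, 27/46, 7/23) gives ∇V = (0, 0, 0), so (-4/23, 27/46, 7/23) is indeed a critical point.
The Hessian is constant: H = [[-6, 2, -4], [2, 2, -6], [-4, -6, 6]].
Leading principal minors: Δ₁ = -6, Δ₂ = -16, Δ₃ = 184.
The minors fit neither the all-positive nor the alternating-sign pattern, so H is indefinite: a saddle point.

saddle point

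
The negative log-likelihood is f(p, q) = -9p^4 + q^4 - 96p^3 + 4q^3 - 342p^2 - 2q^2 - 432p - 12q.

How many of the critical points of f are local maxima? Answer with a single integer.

f separates as a function of p plus a function of q, so ∇f=0 decouples.
∂f/∂p = -36(p + 1)(p + 3)(p + 4) = 0 at p ∈ {-4, -3, -1}; ∂f/∂q = 4(q - 1)(q + 1)(q + 3) = 0 at q ∈ {-3, -1, 1}.
The Hessian is diagonal: diag(f_pp, f_qq). Second derivatives: f_pp(-4)=-108, f_pp(-3)=72, f_pp(-1)=-216; f_qq(-3)=32, f_qq(-1)=-16, f_qq(1)=32.
Local maxima occur where both diagonal entries negative: (-4, -1), (-1, -1). Count: 2.

2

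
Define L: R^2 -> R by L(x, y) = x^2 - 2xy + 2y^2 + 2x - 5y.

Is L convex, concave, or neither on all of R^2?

L is quadratic, so its Hessian is the constant matrix H = [[2, -2], [-2, 4]].
det(H) = 4, tr(H) = 6.
det(H) > 0 and tr(H) > 0, so H is positive definite everywhere: convex.

convex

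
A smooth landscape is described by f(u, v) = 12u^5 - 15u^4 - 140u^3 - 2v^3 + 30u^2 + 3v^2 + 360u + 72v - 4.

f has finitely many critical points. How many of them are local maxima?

f separates as a function of u plus a function of v, so ∇f=0 decouples.
∂f/∂u = 60(u - 3)(u - 1)(u + 1)(u + 2) = 0 at u ∈ {-2, -1, 1, 3}; ∂f/∂v = -6(v - 4)(v + 3) = 0 at v ∈ {-3, 4}.
The Hessian is diagonal: diag(f_uu, f_vv). Second derivatives: f_uu(-2)=-900, f_uu(-1)=480, f_uu(1)=-720, f_uu(3)=2400; f_vv(-3)=42, f_vv(4)=-42.
Local maxima occur where both diagonal entries negative: (-2, 4), (1, 4). Count: 2.

2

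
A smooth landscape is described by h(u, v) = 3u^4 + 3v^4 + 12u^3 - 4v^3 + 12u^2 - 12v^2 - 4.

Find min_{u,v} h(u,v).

-36

h(u,v) separates as P(u) + Q(v) − 4, so its minimum is min P + min Q − 4.
P'(u) = 12u(u + 1)(u + 2) vanishes at u ∈ {-2, -1, 0}; Q'(v) = 12v(v - 2)(v + 1) vanishes at v ∈ {-1, 0, 2}.
Local minima of P (where P''>0): P(-2)=0, P(0)=0. Local minima of Q: Q(-1)=-5, Q(2)=-32.
So the global minimum of h is P(-2) + Q(2) − 4 = 0 − 32 − 4 = -36, attained at (-2, 2).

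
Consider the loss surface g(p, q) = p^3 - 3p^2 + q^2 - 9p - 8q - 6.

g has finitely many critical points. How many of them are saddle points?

g separates as a function of p plus a function of q, so ∇g=0 decouples.
∂g/∂p = 3(p - 3)(p + 1) = 0 at p ∈ {-1, 3}; ∂g/∂q = 2(q - 4) = 0 at q ∈ {4}.
The Hessian is diagonal: diag(g_pp, g_qq). Second derivatives: g_pp(-1)=-12, g_pp(3)=12; g_qq(4)=2.
Saddle points occur where the two diagonal entries have opposite signs: (-1, 4). Count: 1.

1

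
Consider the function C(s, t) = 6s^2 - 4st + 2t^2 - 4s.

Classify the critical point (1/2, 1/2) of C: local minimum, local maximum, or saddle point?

local minimum

The Hessian of C is constant: H = [[12, -4], [-4, 4]].
det(H) = 12·4 − (-4)² = 32.
det(H) > 0 and tr(H) = 16 > 0, so H is positive definite and the point is a local minimum.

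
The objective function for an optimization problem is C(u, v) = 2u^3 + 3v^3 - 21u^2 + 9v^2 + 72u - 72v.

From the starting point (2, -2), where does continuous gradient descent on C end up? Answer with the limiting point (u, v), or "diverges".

C is separable, so gradient descent decouples: u follows -∂C/∂u, v follows -∂C/∂v.
∂C/∂u = 6(u - 4)(u - 3); at u=2 this is 12, so u decreases.
∂C/∂v = 9(v - 2)(v + 4); at v=-2 this is -72, so v increases.
The u-coordinate has no critical point in that direction and runs off to infinity.

diverges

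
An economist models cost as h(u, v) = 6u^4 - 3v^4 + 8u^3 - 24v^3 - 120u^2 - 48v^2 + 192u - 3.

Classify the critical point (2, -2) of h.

local minimum

The mixed partial ∂²h/∂u∂v is 0, so the Hessian at any point is diag(h_uu, h_vv) = diag(24(3u^2 + 2u - 10), -12(3v^2 + 12v + 8)).
At (2, -2): H = diag(144, 48).
Both eigenvalues are positive, so H is positive definite: a local minimum.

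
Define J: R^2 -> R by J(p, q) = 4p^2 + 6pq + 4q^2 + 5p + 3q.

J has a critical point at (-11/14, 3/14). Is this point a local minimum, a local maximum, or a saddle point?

local minimum

The Hessian of J is constant: H = [[8, 6], [6, 8]].
det(H) = 8·8 − 6² = 28.
det(H) > 0 and tr(H) = 16 > 0, so H is positive definite and the point is a local minimum.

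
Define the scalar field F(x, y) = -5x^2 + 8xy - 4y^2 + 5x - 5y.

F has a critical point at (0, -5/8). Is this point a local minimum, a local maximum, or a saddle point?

local maximum

The Hessian of F is constant: H = [[-10, 8], [8, -8]].
det(H) = (-10)·(-8) − 8² = 16.
det(H) > 0 and tr(H) = -18 < 0, so H is negative definite and the point is a local maximum.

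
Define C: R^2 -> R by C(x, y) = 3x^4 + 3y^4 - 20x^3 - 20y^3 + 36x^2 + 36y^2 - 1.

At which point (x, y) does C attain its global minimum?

(0, 0)

C(x,y) separates as P(x) + Q(y) − 1, so its minimum is min P + min Q − 1.
P'(x) = 12x(x - 3)(x - 2) vanishes at x ∈ {0, 2, 3}; Q'(y) = 12y(y - 3)(y - 2) vanishes at y ∈ {0, 2, 3}.
Local minima of P (where P''>0): P(0)=0, P(3)=27. Local minima of Q: Q(0)=0, Q(3)=27.
So the global minimum of C is P(0) + Q(0) − 1 = 0 + 0 − 1 = -1, attained at (0, 0).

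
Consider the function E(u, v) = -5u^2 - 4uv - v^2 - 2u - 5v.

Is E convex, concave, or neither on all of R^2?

E is quadratic, so its Hessian is the constant matrix H = [[-10, -4], [-4, -2]].
det(H) = 4, tr(H) = -12.
det(H) > 0 and tr(H) < 0, so H is negative definite everywhere: concave.

concave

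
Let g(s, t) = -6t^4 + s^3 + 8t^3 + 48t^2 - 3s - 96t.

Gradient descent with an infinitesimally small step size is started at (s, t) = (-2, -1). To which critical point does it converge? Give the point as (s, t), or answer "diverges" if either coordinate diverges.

g is separable, so gradient descent decouples: s follows -∂g/∂s, t follows -∂g/∂t.
∂g/∂s = 3(s - 1)(s + 1); at s=-2 this is 9, so s decreases.
∂g/∂t = -24(t - 2)(t - 1)(t + 2); at t=-1 this is -144, so t increases.
The s-coordinate has no critical point in that direction and runs off to infinity.

diverges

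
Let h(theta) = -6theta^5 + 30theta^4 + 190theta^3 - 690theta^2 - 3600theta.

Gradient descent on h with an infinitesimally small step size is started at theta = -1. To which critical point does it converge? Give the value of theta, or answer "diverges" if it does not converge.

4

h'(theta) = -30(theta - 5)(theta - 4)(theta + 2)(theta + 3), so h'(-1) = -1800.
Gradient descent moves in the -h' direction, i.e. theta is increasing.
The nearest critical point in that direction is theta = 4, where h'' = 1260 > 0 (a local minimum). The iterate converges there.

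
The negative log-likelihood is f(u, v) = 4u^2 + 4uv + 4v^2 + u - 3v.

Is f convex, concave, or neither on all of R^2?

convex

f is quadratic, so its Hessian is the constant matrix H = [[8, 4], [4, 8]].
det(H) = 48, tr(H) = 16.
det(H) > 0 and tr(H) > 0, so H is positive definite everywhere: convex.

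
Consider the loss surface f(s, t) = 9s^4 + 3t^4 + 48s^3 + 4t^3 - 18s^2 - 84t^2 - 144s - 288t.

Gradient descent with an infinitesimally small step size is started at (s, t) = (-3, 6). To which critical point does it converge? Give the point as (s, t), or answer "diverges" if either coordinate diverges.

(-4, 4)

f is separable, so gradient descent decouples: s follows -∂f/∂s, t follows -∂f/∂t.
∂f/∂s = 36(s - 1)(s + 1)(s + 4); at s=-3 this is 288, so s decreases.
∂f/∂t = 12(t - 4)(t + 2)(t + 3); at t=6 this is 1728, so t decreases.
s converges to its nearest critical value -4 (a local min of the s-part); t converges to 4. The iterate converges to (-4, 4).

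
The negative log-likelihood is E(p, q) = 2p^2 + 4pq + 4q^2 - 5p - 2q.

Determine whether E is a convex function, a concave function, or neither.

E is quadratic, so its Hessian is the constant matrix H = [[4, 4], [4, 8]].
det(H) = 16, tr(H) = 12.
det(H) > 0 and tr(H) > 0, so H is positive definite everywhere: convex.

convex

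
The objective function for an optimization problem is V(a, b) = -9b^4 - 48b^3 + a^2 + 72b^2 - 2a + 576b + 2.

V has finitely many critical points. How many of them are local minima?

1

V separates as a function of a plus a function of b, so ∇V=0 decouples.
∂V/∂a = 2(a - 1) = 0 at a ∈ {1}; ∂V/∂b = -36(b - 2)(b + 2)(b + 4) = 0 at b ∈ {-4, -2, 2}.
The Hessian is diagonal: diag(V_aa, V_bb). Second derivatives: V_aa(1)=2; V_bb(-4)=-432, V_bb(-2)=288, V_bb(2)=-864.
Local minima occur where both diagonal entries positive: (1, -2). Count: 1.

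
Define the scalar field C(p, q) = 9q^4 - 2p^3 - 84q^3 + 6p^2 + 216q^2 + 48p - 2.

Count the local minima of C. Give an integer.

2

C separates as a function of p plus a function of q, so ∇C=0 decouples.
∂C/∂p = -6(p - 4)(p + 2) = 0 at p ∈ {-2, 4}; ∂C/∂q = 36q(q - 4)(q - 3) = 0 at q ∈ {0, 3, 4}.
The Hessian is diagonal: diag(C_pp, C_qq). Second derivatives: C_pp(-2)=36, C_pp(4)=-36; C_qq(0)=432, C_qq(3)=-108, C_qq(4)=144.
Local minima occur where both diagonal entries positive: (-2, 0), (-2, 4). Count: 2.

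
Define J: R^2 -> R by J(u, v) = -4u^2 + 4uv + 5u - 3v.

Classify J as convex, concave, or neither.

neither

J is quadratic, so its Hessian is the constant matrix H = [[-8, 4], [4, 0]].
det(H) = -16, tr(H) = -8.
det(H) < 0, so H is indefinite: neither convex nor concave.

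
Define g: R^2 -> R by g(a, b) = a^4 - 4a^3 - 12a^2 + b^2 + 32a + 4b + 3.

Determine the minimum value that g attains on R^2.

g(a,b) separates as P(a) + Q(b) + 3, so its minimum is min P + min Q + 3.
P'(a) = 4(a - 4)(a - 1)(a + 2) vanishes at a ∈ {-2, 1, 4}; Q'(b) = 2b + 4 vanishes at b ∈ {-2}.
Local minima of P (where P''>0): P(-2)=-64, P(4)=-64. Local minima of Q: Q(-2)=-4.
So the global minimum of g is P(-2) + Q(-2) + 3 = -64 − 4 + 3 = -65, attained at (-2, -2).

-65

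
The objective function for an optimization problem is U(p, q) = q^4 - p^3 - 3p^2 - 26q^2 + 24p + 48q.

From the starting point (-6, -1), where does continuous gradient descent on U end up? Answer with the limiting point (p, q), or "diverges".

(-4, -4)

U is separable, so gradient descent decouples: p follows -∂U/∂p, q follows -∂U/∂q.
∂U/∂p = -3(p - 2)(p + 4); at p=-6 this is -48, so p increases.
∂U/∂q = 4(q - 3)(q - 1)(q + 4); at q=-1 this is 96, so q decreases.
p converges to its nearest critical value -4 (a local min of the p-part); q converges to -4. The iterate converges to (-4, -4).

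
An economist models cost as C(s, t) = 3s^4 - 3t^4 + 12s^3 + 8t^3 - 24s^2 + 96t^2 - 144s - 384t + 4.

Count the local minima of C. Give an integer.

2

C separates as a function of s plus a function of t, so ∇C=0 decouples.
∂C/∂s = 12(s - 2)(s + 2)(s + 3) = 0 at s ∈ {-3, -2, 2}; ∂C/∂t = -12(t - 4)(t - 2)(t + 4) = 0 at t ∈ {-4, 2, 4}.
The Hessian is diagonal: diag(C_ss, C_tt). Second derivatives: C_ss(-3)=60, C_ss(-2)=-48, C_ss(2)=240; C_tt(-4)=-576, C_tt(2)=144, C_tt(4)=-192.
Local minima occur where both diagonal entries positive: (-3, 2), (2, 2). Count: 2.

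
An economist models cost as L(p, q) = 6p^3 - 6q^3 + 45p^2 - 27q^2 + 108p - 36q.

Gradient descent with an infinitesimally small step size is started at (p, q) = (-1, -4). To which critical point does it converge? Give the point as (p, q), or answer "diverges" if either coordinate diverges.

(-2, -2)

L is separable, so gradient descent decouples: p follows -∂L/∂p, q follows -∂L/∂q.
∂L/∂p = 18(p + 2)(p + 3); at p=-1 this is 36, so p decreases.
∂L/∂q = -18(q + 1)(q + 2); at q=-4 this is -108, so q increases.
p converges to its nearest critical value -2 (a local min of the p-part); q converges to -2. The iterate converges to (-2, -2).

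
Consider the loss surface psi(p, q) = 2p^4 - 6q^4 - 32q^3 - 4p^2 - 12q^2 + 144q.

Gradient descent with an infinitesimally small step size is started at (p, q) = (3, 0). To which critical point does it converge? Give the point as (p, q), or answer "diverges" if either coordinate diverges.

(1, -2)

psi is separable, so gradient descent decouples: p follows -∂psi/∂p, q follows -∂psi/∂q.
∂psi/∂p = 8p(p - 1)(p + 1); at p=3 this is 192, so p decreases.
∂psi/∂q = -24(q - 1)(q + 2)(q + 3); at q=0 this is 144, so q decreases.
p converges to its nearest critical value 1 (a local min of the p-part); q converges to -2. The iterate converges to (1, -2).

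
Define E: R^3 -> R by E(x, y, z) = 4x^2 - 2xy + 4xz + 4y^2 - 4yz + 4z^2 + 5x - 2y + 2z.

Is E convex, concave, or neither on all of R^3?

E is quadratic, so its Hessian is the constant matrix H = [[8, -2, 4], [-2, 8, -4], [4, -4, 8]].
Leading principal minors: 8, 60, 288.
All positive ⇒ H ≻ 0 ⇒ convex.

convex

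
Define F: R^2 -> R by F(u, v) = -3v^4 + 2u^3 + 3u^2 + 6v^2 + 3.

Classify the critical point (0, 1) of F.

saddle point

The mixed partial ∂²F/∂u∂v is 0, so the Hessian at any point is diag(F_uu, F_vv) = diag(6(2u + 1), 12(-3v^2 + 1)).
At (0, 1): H = diag(6, -24).
The eigenvalues have opposite signs, so H is indefinite: a saddle point.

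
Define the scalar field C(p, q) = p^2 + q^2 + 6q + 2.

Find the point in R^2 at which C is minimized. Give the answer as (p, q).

(0, -3)

C(p,q) separates as A(p) + B(q) + 2, so its minimum is min A + min B + 2.
A'(p) = 2p vanishes at p ∈ {0}; B'(q) = 2q + 6 vanishes at q ∈ {-3}.
Local minima of A (where A''>0): A(0)=0. Local minima of B: B(-3)=-9.
So the global minimum of C is A(0) + B(-3) + 2 = 0 − 9 + 2 = -7, attained at (0, -3).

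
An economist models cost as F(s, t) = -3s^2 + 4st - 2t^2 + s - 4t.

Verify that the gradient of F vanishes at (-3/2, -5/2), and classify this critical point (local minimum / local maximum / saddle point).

local maximum

∇F = (-6s + 4t + 1, 4s - 4t - 4); substituting (-3/2, -5/2) gives ∇F = (0, 0), so (-3/2, -5/2) is indeed a critical point.
The Hessian of F is constant: H = [[-6, 4], [4, -4]].
det(H) = (-6)·(-4) − 4² = 8.
det(H) > 0 and tr(H) = -10 < 0, so H is negative definite and the point is a local maximum.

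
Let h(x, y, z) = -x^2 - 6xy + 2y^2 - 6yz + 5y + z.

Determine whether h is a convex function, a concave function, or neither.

h is quadratic, so its Hessian is the constant matrix H = [[-2, -6, 0], [-6, 4, -6], [0, -6, 0]].
Leading principal minors: -2, -44, 72.
Neither pattern holds ⇒ H is indefinite ⇒ neither convex nor concave.

neither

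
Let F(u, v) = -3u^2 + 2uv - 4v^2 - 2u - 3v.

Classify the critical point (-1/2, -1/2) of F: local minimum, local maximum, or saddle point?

local maximum

The Hessian of F is constant: H = [[-6, 2], [2, -8]].
det(H) = (-6)·(-8) − 2² = 44.
det(H) > 0 and tr(H) = -14 < 0, so H is negative definite and the point is a local maximum.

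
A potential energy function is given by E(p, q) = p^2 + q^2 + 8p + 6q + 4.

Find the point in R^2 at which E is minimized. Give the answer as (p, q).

(-4, -3)

E(p,q) separates as A(p) + B(q) + 4, so its minimum is min A + min B + 4.
A'(p) = 2p + 8 vanishes at p ∈ {-4}; B'(q) = 2q + 6 vanishes at q ∈ {-3}.
Local minima of A (where A''>0): A(-4)=-16. Local minima of B: B(-3)=-9.
So the global minimum of E is A(-4) + B(-3) + 4 = -16 − 9 + 4 = -21, attained at (-4, -3).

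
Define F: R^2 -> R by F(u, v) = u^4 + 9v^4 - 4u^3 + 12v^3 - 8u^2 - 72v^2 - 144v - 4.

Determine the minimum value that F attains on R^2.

F(u,v) separates as P(u) + Q(v) − 4, so its minimum is min P + min Q − 4.
P'(u) = 4u(u - 4)(u + 1) vanishes at u ∈ {-1, 0, 4}; Q'(v) = 36(v - 2)(v + 1)(v + 2) vanishes at v ∈ {-2, -1, 2}.
Local minima of P (where P''>0): P(-1)=-3, P(4)=-128. Local minima of Q: Q(-2)=48, Q(2)=-336.
So the global minimum of F is P(4) + Q(2) − 4 = -128 − 336 − 4 = -468, attained at (4, 2).

-468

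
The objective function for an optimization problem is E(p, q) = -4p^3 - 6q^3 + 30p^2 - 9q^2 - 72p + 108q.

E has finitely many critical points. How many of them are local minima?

1

E separates as a function of p plus a function of q, so ∇E=0 decouples.
∂E/∂p = -12(p - 3)(p - 2) = 0 at p ∈ {2, 3}; ∂E/∂q = -18(q - 2)(q + 3) = 0 at q ∈ {-3, 2}.
The Hessian is diagonal: diag(E_pp, E_qq). Second derivatives: E_pp(2)=12, E_pp(3)=-12; E_qq(-3)=90, E_qq(2)=-90.
Local minima occur where both diagonal entries positive: (2, -3). Count: 1.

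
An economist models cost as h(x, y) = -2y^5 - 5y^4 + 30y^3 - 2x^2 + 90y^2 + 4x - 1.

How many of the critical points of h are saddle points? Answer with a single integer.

h separates as a function of x plus a function of y, so ∇h=0 decouples.
∂h/∂x = -4(x - 1) = 0 at x ∈ {1}; ∂h/∂y = -10y(y - 3)(y + 2)(y + 3) = 0 at y ∈ {-3, -2, 0, 3}.
The Hessian is diagonal: diag(h_xx, h_yy). Second derivatives: h_xx(1)=-4; h_yy(-3)=180, h_yy(-2)=-100, h_yy(0)=180, h_yy(3)=-900.
Saddle points occur where the two diagonal entries have opposite signs: (1, -3), (1, 0). Count: 2.

2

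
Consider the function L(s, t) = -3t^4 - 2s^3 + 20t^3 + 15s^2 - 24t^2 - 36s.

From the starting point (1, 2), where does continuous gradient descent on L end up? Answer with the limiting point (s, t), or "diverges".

L is separable, so gradient descent decouples: s follows -∂L/∂s, t follows -∂L/∂t.
∂L/∂s = -6(s - 3)(s - 2); at s=1 this is -12, so s increases.
∂L/∂t = -12t(t - 4)(t - 1); at t=2 this is 48, so t decreases.
s converges to its nearest critical value 2 (a local min of the s-part); t converges to 1. The iterate converges to (2, 1).

(2, 1)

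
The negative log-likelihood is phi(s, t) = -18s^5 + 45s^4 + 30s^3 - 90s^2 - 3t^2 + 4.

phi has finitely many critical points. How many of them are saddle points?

2

phi separates as a function of s plus a function of t, so ∇phi=0 decouples.
∂phi/∂s = -90s(s - 2)(s - 1)(s + 1) = 0 at s ∈ {-1, 0, 1, 2}; ∂phi/∂t = -6t = 0 at t ∈ {0}.
The Hessian is diagonal: diag(phi_ss, phi_tt). Second derivatives: phi_ss(-1)=540, phi_ss(0)=-180, phi_ss(1)=180, phi_ss(2)=-540; phi_tt(0)=-6.
Saddle points occur where the two diagonal entries have opposite signs: (-1, 0), (1, 0). Count: 2.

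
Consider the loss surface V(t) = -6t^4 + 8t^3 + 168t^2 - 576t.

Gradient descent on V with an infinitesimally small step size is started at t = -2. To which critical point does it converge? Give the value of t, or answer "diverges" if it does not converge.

2

V'(t) = -24(t - 3)(t - 2)(t + 4), so V'(-2) = -960.
Gradient descent moves in the -V' direction, i.e. t is increasing.
The nearest critical point in that direction is t = 2, where V'' = 144 > 0 (a local minimum). The iterate converges there.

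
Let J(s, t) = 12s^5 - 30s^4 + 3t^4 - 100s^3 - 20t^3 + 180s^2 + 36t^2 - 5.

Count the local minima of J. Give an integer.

4

J separates as a function of s plus a function of t, so ∇J=0 decouples.
∂J/∂s = 60s(s - 3)(s - 1)(s + 2) = 0 at s ∈ {-2, 0, 1, 3}; ∂J/∂t = 12t(t - 3)(t - 2) = 0 at t ∈ {0, 2, 3}.
The Hessian is diagonal: diag(J_ss, J_tt). Second derivatives: J_ss(-2)=-1800, J_ss(0)=360, J_ss(1)=-360, J_ss(3)=1800; J_tt(0)=72, J_tt(2)=-24, J_tt(3)=36.
Local minima occur where both diagonal entries positive: (0, 0), (0, 3), (3, 0), (3, 3). Count: 4.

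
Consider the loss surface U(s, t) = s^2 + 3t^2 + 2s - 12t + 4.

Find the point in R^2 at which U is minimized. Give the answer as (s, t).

(-1, 2)

U(s,t) separates as P(s) + Q(t) + 4, so its minimum is min P + min Q + 4.
P'(s) = 2s + 2 vanishes at s ∈ {-1}; Q'(t) = 6(t - 2) vanishes at t ∈ {2}.
Local minima of P (where P''>0): P(-1)=-1. Local minima of Q: Q(2)=-12.
So the global minimum of U is P(-1) + Q(2) + 4 = -1 − 12 + 4 = -9, attained at (-1, 2).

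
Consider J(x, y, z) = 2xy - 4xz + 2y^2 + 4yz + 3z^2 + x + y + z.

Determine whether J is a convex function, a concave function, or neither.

neither

J is quadratic, so its Hessian is the constant matrix H = [[0, 2, -4], [2, 4, 4], [-4, 4, 6]].
Leading principal minors: 0, -4, -152.
Neither pattern holds ⇒ H is indefinite ⇒ neither convex nor concave.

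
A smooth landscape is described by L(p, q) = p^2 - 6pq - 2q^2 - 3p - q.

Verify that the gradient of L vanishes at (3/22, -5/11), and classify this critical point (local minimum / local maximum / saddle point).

∇L = (2p - 6q - 3, -6p - 4q - 1); substituting (3/22, -5/11) gives ∇L = (0, 0), so (3/22, -5/11) is indeed a critical point.
The Hessian of L is constant: H = [[2, -6], [-6, -4]].
det(H) = 2·(-4) − (-6)² = -44.
Since det(H) < 0, H is indefinite and the critical point is a saddle point.

saddle point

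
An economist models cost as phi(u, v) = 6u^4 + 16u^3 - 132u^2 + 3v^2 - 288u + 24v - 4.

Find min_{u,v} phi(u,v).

phi(u,v) separates as P(u) + Q(v) − 4, so its minimum is min P + min Q − 4.
P'(u) = 24(u - 3)(u + 1)(u + 4) vanishes at u ∈ {-4, -1, 3}; Q'(v) = 6v + 24 vanishes at v ∈ {-4}.
Local minima of P (where P''>0): P(-4)=-448, P(3)=-1134. Local minima of Q: Q(-4)=-48.
So the global minimum of phi is P(3) + Q(-4) − 4 = -1134 − 48 − 4 = -1186, attained at (3, -4).

-1186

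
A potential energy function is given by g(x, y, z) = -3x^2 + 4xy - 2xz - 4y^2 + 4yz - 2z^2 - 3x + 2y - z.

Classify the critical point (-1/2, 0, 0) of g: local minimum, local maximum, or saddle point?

The Hessian is constant: H = [[-6, 4, -2], [4, -8, 4], [-2, 4, -4]].
Leading principal minors: Δ₁ = -6, Δ₂ = 32, Δ₃ = -64.
The minors alternate sign starting negative (−, +, −), so H is negative definite: a local maximum.

local maximum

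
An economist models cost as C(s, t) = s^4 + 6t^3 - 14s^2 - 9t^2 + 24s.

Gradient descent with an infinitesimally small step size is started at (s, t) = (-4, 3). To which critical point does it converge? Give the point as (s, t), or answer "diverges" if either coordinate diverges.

C is separable, so gradient descent decouples: s follows -∂C/∂s, t follows -∂C/∂t.
∂C/∂s = 4(s - 2)(s - 1)(s + 3); at s=-4 this is -120, so s increases.
∂C/∂t = 18t(t - 1); at t=3 this is 108, so t decreases.
s converges to its nearest critical value -3 (a local min of the s-part); t converges to 1. The iterate converges to (-3, 1).

(-3, 1)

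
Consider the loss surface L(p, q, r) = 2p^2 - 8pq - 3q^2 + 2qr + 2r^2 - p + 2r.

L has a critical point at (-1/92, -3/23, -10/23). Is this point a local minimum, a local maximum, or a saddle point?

The Hessian is constant: H = [[4, -8, 0], [-8, -6, 2], [0, 2, 4]].
Leading principal minors: Δ₁ = 4, Δ₂ = -88, Δ₃ = -368.
The minors fit neither the all-positive nor the alternating-sign pattern, so H is indefinite: a saddle point.

saddle point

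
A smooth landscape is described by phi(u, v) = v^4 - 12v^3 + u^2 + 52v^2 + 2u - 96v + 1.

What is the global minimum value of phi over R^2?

phi(u,v) separates as P(u) + Q(v) + 1, so its minimum is min P + min Q + 1.
P'(u) = 2u + 2 vanishes at u ∈ {-1}; Q'(v) = 4(v - 4)(v - 3)(v - 2) vanishes at v ∈ {2, 3, 4}.
Local minima of P (where P''>0): P(-1)=-1. Local minima of Q: Q(2)=-64, Q(4)=-64.
So the global minimum of phi is P(-1) + Q(2) + 1 = -1 − 64 + 1 = -64, attained at (-1, 2).

-64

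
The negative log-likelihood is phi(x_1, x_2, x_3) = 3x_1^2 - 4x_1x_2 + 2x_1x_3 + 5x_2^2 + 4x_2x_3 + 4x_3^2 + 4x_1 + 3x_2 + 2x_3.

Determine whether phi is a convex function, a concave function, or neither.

phi is quadratic, so its Hessian is the constant matrix H = [[6, -4, 2], [-4, 10, 4], [2, 4, 8]].
Leading principal minors: 6, 44, 152.
All positive ⇒ H ≻ 0 ⇒ convex.

convex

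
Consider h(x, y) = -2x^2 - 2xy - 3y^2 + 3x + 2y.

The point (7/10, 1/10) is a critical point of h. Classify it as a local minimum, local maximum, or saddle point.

local maximum

The Hessian of h is constant: H = [[-4, -2], [-2, -6]].
det(H) = (-4)·(-6) − (-2)² = 20.
det(H) > 0 and tr(H) = -10 < 0, so H is negative definite and the point is a local maximum.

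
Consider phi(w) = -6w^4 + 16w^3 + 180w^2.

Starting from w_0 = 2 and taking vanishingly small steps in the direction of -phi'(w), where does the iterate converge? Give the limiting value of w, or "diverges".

0

phi'(w) = -24w(w - 5)(w + 3), so phi'(2) = 720.
Gradient descent moves in the -phi' direction, i.e. w is decreasing.
The nearest critical point in that direction is w = 0, where phi'' = 360 > 0 (a local minimum). The iterate converges there.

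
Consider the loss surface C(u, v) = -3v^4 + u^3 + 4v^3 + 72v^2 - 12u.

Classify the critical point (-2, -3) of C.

The mixed partial ∂²C/∂u∂v is 0, so the Hessian at any point is diag(C_uu, C_vv) = diag(6u, 12(-3v^2 + 2v + 12)).
At (-2, -3): H = diag(-12, -252).
Both eigenvalues are negative, so H is negative definite: a local maximum.

local maximum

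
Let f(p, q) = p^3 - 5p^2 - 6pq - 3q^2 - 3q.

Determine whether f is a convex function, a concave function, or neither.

neither

The term p^3 is cubic, so the Hessian is not constant.
∂²f/∂p² = 6p - 10, which takes both signs as p varies (negative for sufficiently negative p). A diagonal entry of the Hessian changing sign means the Hessian is neither positive- nor negative-semidefinite on all of R^2.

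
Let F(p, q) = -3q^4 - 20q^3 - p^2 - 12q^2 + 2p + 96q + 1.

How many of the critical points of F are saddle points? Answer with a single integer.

1

F separates as a function of p plus a function of q, so ∇F=0 decouples.
∂F/∂p = -2(p - 1) = 0 at p ∈ {1}; ∂F/∂q = -12(q - 1)(q + 2)(q + 4) = 0 at q ∈ {-4, -2, 1}.
The Hessian is diagonal: diag(F_pp, F_qq). Second derivatives: F_pp(1)=-2; F_qq(-4)=-120, F_qq(-2)=72, F_qq(1)=-180.
Saddle points occur where the two diagonal entries have opposite signs: (1, -2). Count: 1.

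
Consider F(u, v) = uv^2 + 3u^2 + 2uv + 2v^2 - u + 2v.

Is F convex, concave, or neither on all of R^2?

neither

The term uv^2 is cubic, so the Hessian is not constant.
∂²F/∂v² = 2u + 4, which takes both signs as u varies (negative for sufficiently negative u). A diagonal entry of the Hessian changing sign means the Hessian is neither positive- nor negative-semidefinite on all of R^2.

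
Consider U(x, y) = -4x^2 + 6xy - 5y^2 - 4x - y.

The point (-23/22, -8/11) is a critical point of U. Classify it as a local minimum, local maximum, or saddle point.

local maximum

The Hessian of U is constant: H = [[-8, 6], [6, -10]].
det(H) = (-8)·(-10) − 6² = 44.
det(H) > 0 and tr(H) = -18 < 0, so H is negative definite and the point is a local maximum.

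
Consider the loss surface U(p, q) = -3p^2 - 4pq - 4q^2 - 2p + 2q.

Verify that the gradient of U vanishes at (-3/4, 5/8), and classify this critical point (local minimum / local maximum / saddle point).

local maximum

∇U = (-6p - 4q - 2, -4p - 8q + 2); substituting (-3/4, 5/8) gives ∇U = (0, 0), so (-3/4, 5/8) is indeed a critical point.
The Hessian of U is constant: H = [[-6, -4], [-4, -8]].
det(H) = (-6)·(-8) − (-4)² = 32.
det(H) > 0 and tr(H) = -14 < 0, so H is negative definite and the point is a local maximum.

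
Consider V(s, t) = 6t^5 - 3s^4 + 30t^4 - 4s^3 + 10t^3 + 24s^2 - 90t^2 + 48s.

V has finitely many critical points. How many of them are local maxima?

4

V separates as a function of s plus a function of t, so ∇V=0 decouples.
∂V/∂s = -12(s - 2)(s + 1)(s + 2) = 0 at s ∈ {-2, -1, 2}; ∂V/∂t = 30t(t - 1)(t + 2)(t + 3) = 0 at t ∈ {-3, -2, 0, 1}.
The Hessian is diagonal: diag(V_ss, V_tt). Second derivatives: V_ss(-2)=-48, V_ss(-1)=36, V_ss(2)=-144; V_tt(-3)=-360, V_tt(-2)=180, V_tt(0)=-180, V_tt(1)=360.
Local maxima occur where both diagonal entries negative: (-2, -3), (-2, 0), (2, -3), (2, 0). Count: 4.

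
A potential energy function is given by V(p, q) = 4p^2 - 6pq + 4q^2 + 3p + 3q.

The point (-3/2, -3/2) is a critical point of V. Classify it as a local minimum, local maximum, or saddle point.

local minimum

The Hessian of V is constant: H = [[8, -6], [-6, 8]].
det(H) = 8·8 − (-6)² = 28.
det(H) > 0 and tr(H) = 16 > 0, so H is positive definite and the point is a local minimum.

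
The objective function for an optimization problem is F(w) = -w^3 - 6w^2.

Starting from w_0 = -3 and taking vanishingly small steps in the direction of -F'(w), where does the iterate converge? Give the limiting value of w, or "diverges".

-4

F'(w) = -3w(w + 4), so F'(-3) = 9.
Gradient descent moves in the -F' direction, i.e. w is decreasing.
The nearest critical point in that direction is w = -4, where F'' = 12 > 0 (a local minimum). The iterate converges there.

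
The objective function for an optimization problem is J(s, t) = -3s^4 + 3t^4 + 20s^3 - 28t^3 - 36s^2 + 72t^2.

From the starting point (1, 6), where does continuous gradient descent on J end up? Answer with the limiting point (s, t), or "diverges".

J is separable, so gradient descent decouples: s follows -∂J/∂s, t follows -∂J/∂t.
∂J/∂s = -12s(s - 3)(s - 2); at s=1 this is -24, so s increases.
∂J/∂t = 12t(t - 4)(t - 3); at t=6 this is 432, so t decreases.
s converges to its nearest critical value 2 (a local min of the s-part); t converges to 4. The iterate converges to (2, 4).

(2, 4)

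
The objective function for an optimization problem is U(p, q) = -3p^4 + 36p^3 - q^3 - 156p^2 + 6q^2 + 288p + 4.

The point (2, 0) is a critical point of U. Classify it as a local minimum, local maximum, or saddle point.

The mixed partial ∂²U/∂p∂q is 0, so the Hessian at any point is diag(U_pp, U_qq) = diag(12(-3p^2 + 18p - 26), 6(-q + 2)).
At (2, 0): H = diag(-24, 12).
The eigenvalues have opposite signs, so H is indefinite: a saddle point.

saddle point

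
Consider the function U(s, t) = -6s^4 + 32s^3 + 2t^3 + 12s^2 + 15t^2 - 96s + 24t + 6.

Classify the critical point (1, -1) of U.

The mixed partial ∂²U/∂s∂t is 0, so the Hessian at any point is diag(U_ss, U_tt) = diag(24(-3s^2 + 8s + 1), 6(2t + 5)).
At (1, -1): H = diag(144, 18).
Both eigenvalues are positive, so H is positive definite: a local minimum.

local minimum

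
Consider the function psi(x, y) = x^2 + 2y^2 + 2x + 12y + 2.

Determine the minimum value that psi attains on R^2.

-17

psi(x,y) separates as P(x) + Q(y) + 2, so its minimum is min P + min Q + 2.
P'(x) = 2x + 2 vanishes at x ∈ {-1}; Q'(y) = 4y + 12 vanishes at y ∈ {-3}.
Local minima of P (where P''>0): P(-1)=-1. Local minima of Q: Q(-3)=-18.
So the global minimum of psi is P(-1) + Q(-3) + 2 = -1 − 18 + 2 = -17, attained at (-1, -3).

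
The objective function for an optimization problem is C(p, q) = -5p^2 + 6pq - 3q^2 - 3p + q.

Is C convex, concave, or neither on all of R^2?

concave

C is quadratic, so its Hessian is the constant matrix H = [[-10, 6], [6, -6]].
det(H) = 24, tr(H) = -16.
det(H) > 0 and tr(H) < 0, so H is negative definite everywhere: concave.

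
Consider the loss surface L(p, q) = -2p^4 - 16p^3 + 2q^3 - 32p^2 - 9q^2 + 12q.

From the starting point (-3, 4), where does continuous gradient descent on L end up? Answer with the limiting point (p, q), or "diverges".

(-2, 2)

L is separable, so gradient descent decouples: p follows -∂L/∂p, q follows -∂L/∂q.
∂L/∂p = -8p(p + 2)(p + 4); at p=-3 this is -24, so p increases.
∂L/∂q = 6(q - 2)(q - 1); at q=4 this is 36, so q decreases.
p converges to its nearest critical value -2 (a local min of the p-part); q converges to 2. The iterate converges to (-2, 2).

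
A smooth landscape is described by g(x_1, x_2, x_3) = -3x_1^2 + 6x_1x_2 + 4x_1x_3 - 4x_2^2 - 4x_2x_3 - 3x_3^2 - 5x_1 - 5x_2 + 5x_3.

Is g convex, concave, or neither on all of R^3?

concave

g is quadratic, so its Hessian is the constant matrix H = [[-6, 6, 4], [6, -8, -4], [4, -4, -6]].
Leading principal minors: -6, 12, -40.
Signs alternate −, +, − ⇒ H ≺ 0 ⇒ concave.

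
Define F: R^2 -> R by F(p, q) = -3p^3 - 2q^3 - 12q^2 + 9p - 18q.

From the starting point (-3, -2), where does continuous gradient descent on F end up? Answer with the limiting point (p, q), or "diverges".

(-1, -3)

F is separable, so gradient descent decouples: p follows -∂F/∂p, q follows -∂F/∂q.
∂F/∂p = -9(p - 1)(p + 1); at p=-3 this is -72, so p increases.
∂F/∂q = -6(q + 1)(q + 3); at q=-2 this is 6, so q decreases.
p converges to its nearest critical value -1 (a local min of the p-part); q converges to -3. The iterate converges to (-1, -3).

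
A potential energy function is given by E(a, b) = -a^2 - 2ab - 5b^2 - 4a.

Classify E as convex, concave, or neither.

E is quadratic, so its Hessian is the constant matrix H = [[-2, -2], [-2, -10]].
det(H) = 16, tr(H) = -12.
det(H) > 0 and tr(H) < 0, so H is negative definite everywhere: concave.

concave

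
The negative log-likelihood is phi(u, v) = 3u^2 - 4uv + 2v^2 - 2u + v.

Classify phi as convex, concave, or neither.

phi is quadratic, so its Hessian is the constant matrix H = [[6, -4], [-4, 4]].
det(H) = 8, tr(H) = 10.
det(H) > 0 and tr(H) > 0, so H is positive definite everywhere: convex.

convex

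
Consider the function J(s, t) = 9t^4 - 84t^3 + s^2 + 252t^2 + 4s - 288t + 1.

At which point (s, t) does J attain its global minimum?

(-2, 4)

J(s,t) separates as P(s) + Q(t) + 1, so its minimum is min P + min Q + 1.
P'(s) = 2s + 4 vanishes at s ∈ {-2}; Q'(t) = 36(t - 4)(t - 2)(t - 1) vanishes at t ∈ {1, 2, 4}.
Local minima of P (where P''>0): P(-2)=-4. Local minima of Q: Q(1)=-111, Q(4)=-192.
So the global minimum of J is P(-2) + Q(4) + 1 = -4 − 192 + 1 = -195, attained at (-2, 4).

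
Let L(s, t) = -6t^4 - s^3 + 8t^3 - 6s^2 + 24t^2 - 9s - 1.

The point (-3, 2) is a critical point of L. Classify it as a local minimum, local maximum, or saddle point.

saddle point

The mixed partial ∂²L/∂s∂t is 0, so the Hessian at any point is diag(L_ss, L_tt) = diag(-6(s + 2), 24(-3t^2 + 2t + 2)).
At (-3, 2): H = diag(6, -144).
The eigenvalues have opposite signs, so H is indefinite: a saddle point.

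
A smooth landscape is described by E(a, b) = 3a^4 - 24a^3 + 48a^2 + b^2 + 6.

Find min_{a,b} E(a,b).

6

E(a,b) separates as P(a) + Q(b) + 6, so its minimum is min P + min Q + 6.
P'(a) = 12a(a - 4)(a - 2) vanishes at a ∈ {0, 2, 4}; Q'(b) = 2b vanishes at b ∈ {0}.
Local minima of P (where P''>0): P(0)=0, P(4)=0. Local minima of Q: Q(0)=0.
So the global minimum of E is P(0) + Q(0) + 6 = 0 + 0 + 6 = 6, attained at (0, 0).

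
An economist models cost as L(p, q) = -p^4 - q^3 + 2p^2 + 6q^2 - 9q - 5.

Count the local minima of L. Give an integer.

1

L separates as a function of p plus a function of q, so ∇L=0 decouples.
∂L/∂p = -4p(p - 1)(p + 1) = 0 at p ∈ {-1, 0, 1}; ∂L/∂q = -3(q - 3)(q - 1) = 0 at q ∈ {1, 3}.
The Hessian is diagonal: diag(L_pp, L_qq). Second derivatives: L_pp(-1)=-8, L_pp(0)=4, L_pp(1)=-8; L_qq(1)=6, L_qq(3)=-6.
Local minima occur where both diagonal entries positive: (0, 1). Count: 1.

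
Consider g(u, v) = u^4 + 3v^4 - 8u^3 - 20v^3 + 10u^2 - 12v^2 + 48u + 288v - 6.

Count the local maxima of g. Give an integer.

1

g separates as a function of u plus a function of v, so ∇g=0 decouples.
∂g/∂u = 4(u - 4)(u - 3)(u + 1) = 0 at u ∈ {-1, 3, 4}; ∂g/∂v = 12(v - 4)(v - 3)(v + 2) = 0 at v ∈ {-2, 3, 4}.
The Hessian is diagonal: diag(g_uu, g_vv). Second derivatives: g_uu(-1)=80, g_uu(3)=-16, g_uu(4)=20; g_vv(-2)=360, g_vv(3)=-60, g_vv(4)=72.
Local maxima occur where both diagonal entries negative: (3, 3). Count: 1.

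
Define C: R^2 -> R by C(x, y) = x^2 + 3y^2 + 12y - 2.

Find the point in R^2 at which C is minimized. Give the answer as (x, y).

(0, -2)

C(x,y) separates as P(x) + Q(y) − 2, so its minimum is min P + min Q − 2.
P'(x) = 2x vanishes at x ∈ {0}; Q'(y) = 6y + 12 vanishes at y ∈ {-2}.
Local minima of P (where P''>0): P(0)=0. Local minima of Q: Q(-2)=-12.
So the global minimum of C is P(0) + Q(-2) − 2 = 0 − 12 − 2 = -14, attained at (0, -2).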